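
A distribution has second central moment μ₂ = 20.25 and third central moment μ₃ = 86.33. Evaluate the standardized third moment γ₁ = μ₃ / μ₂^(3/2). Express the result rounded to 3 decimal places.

σ = √μ₂ = √20.25 = 4.50000
σ³ = μ₂^(3/2) = 91.12500
γ₁ = μ₃/σ³ = 86.33 / 91.12500 ≈ 0.947

0.947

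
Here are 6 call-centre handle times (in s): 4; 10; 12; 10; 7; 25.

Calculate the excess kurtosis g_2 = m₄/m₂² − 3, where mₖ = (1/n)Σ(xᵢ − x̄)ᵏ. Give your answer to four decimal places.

0.2998

x̄ = 11.3333
Σ(xᵢ − x̄)² = 263.3333 ⇒ m₂ = 43.88889
Σ(xᵢ − x̄)⁴ = 38137.1111 ⇒ m₄ = 6356.18519
m₂² = 1926.23457
g_2 = m₄/m₂² − 3 = 3.29980 − 3 ≈ 0.2998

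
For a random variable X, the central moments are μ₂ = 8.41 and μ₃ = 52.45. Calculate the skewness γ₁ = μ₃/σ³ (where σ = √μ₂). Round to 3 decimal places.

2.151

σ = √μ₂ = √8.41 = 2.90000
σ³ = μ₂^(3/2) = 24.38900
γ₁ = μ₃/σ³ = 52.45 / 24.38900 ≈ 2.151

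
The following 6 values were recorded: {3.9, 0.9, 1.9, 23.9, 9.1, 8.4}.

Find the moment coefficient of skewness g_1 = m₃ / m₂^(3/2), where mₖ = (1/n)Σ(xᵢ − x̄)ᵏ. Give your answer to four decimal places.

x̄ = (3.9 + 0.9 + 1.9 + 23.9 + 9.1 + 8.4) / 6 = 8.0167
deviations (xᵢ − x̄): -4.1167, -7.1167, -6.1167, 15.8833, 1.0833, 0.3833
Σ(xᵢ − x̄)² = 358.6083 ⇒ m₂ = 358.6083/6 = 59.76806
Σ(xᵢ − x̄)³ = 3349.3306 ⇒ m₃ = 3349.3306/6 = 558.22176
m₂^(3/2) = 59.76806^(1.5) = 462.06566
g_1 = m₃ / m₂^(3/2) = 558.22176 / 462.06566 ≈ 1.2081

1.2081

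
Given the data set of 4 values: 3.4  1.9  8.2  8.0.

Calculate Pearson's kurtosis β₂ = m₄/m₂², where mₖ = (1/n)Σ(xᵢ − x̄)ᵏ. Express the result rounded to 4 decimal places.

x̄ = 5.3750
Σ(xᵢ − x̄)² = 30.8475 ⇒ m₂ = 7.71187
Σ(xᵢ − x̄)⁴ = 272.2067 ⇒ m₄ = 68.05167
m₂² = 59.47302
β₂ = m₄/m₂² = 68.05167 / 59.47302 ≈ 1.1442

1.1442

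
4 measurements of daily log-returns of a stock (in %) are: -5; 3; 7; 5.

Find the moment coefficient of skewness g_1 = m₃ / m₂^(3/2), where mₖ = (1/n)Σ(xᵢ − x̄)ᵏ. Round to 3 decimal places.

x̄ = (-5 + 3 + 7 + 5) / 4 = 2.5000
deviations (xᵢ − x̄): -7.5000, 0.5000, 4.5000, 2.5000
Σ(xᵢ − x̄)² = 83.0000 ⇒ m₂ = 83.0000/4 = 20.75000
Σ(xᵢ − x̄)³ = -315.0000 ⇒ m₃ = -315.0000/4 = -78.75000
m₂^(3/2) = 20.75000^(1.5) = 94.52075
g_1 = m₃ / m₂^(3/2) = -78.75000 / 94.52075 ≈ -0.833

-0.833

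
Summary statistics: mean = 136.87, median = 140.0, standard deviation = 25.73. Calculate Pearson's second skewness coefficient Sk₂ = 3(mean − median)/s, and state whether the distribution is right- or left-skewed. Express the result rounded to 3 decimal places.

-0.365, left-skewed

Sk₂ = 3(136.87 − 140.0) / 25.73 = 3 × -3.1300 / 25.73
    = -9.3900 / 25.73 ≈ -0.365
Sk₂ < 0 ⇒ mean < median ⇒ left-skewed (negative skew).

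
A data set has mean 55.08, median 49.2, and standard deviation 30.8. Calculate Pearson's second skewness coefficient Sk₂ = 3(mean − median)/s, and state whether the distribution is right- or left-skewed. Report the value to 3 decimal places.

0.573, right-skewed

Sk₂ = 3(55.08 − 49.2) / 30.8 = 3 × 5.8800 / 30.8
    = 17.6400 / 30.8 ≈ 0.573
Sk₂ > 0 ⇒ mean > median ⇒ right-skewed (positive skew).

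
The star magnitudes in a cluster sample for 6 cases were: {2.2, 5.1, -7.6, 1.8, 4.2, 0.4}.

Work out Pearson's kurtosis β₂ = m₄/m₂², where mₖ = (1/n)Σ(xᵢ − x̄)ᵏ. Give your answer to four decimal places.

x̄ = 1.0167
Σ(xᵢ − x̄)² = 103.4483 ⇒ m₂ = 17.24139
Σ(xᵢ − x̄)⁴ = 5895.7900 ⇒ m₄ = 982.63167
m₂² = 297.26549
β₂ = m₄/m₂² = 982.63167 / 297.26549 ≈ 3.3056

3.3056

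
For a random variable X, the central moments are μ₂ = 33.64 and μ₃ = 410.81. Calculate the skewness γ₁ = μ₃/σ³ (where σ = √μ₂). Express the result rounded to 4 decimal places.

2.1055

σ = √μ₂ = √33.64 = 5.80000
σ³ = μ₂^(3/2) = 195.11200
γ₁ = μ₃/σ³ = 410.81 / 195.11200 ≈ 2.1055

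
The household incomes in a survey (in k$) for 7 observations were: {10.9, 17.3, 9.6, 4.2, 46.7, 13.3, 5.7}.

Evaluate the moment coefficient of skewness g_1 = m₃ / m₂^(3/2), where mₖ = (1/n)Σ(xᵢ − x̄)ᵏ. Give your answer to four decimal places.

x̄ = (10.9 + 17.3 + 9.6 + 4.2 + 46.7 + 13.3 + 5.7) / 7 = 15.3857
deviations (xᵢ − x̄): -4.4857, 1.9143, -5.7857, -11.1857, 31.3143, -2.0857, -9.6857
Σ(xᵢ − x̄)² = 1261.1286 ⇒ m₂ = 1261.1286/7 = 180.16122
Σ(xᵢ − x̄)³ = 28112.1054 ⇒ m₃ = 28112.1054/7 = 4016.01506
m₂^(3/2) = 180.16122^(1.5) = 2418.19872
g_1 = m₃ / m₂^(3/2) = 4016.01506 / 2418.19872 ≈ 1.6607

1.6607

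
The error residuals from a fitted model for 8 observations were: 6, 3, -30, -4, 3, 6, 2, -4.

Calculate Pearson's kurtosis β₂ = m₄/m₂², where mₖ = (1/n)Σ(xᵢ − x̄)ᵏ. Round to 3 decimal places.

x̄ = -2.2500
Σ(xᵢ − x̄)² = 985.5000 ⇒ m₂ = 123.18750
Σ(xᵢ − x̄)⁴ = 604125.6563 ⇒ m₄ = 75515.70703
m₂² = 15175.16016
β₂ = m₄/m₂² = 75515.70703 / 15175.16016 ≈ 4.976

4.976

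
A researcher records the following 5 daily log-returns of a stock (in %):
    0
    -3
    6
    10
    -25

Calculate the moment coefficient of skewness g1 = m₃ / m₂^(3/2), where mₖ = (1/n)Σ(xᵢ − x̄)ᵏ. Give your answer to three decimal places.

-1.001

x̄ = (0 - 3 + 6 + 10 - 25) / 5 = -2.4000
deviations (xᵢ − x̄): 2.4000, -0.6000, 8.4000, 12.4000, -22.6000
Σ(xᵢ − x̄)² = 741.2000 ⇒ m₂ = 741.2000/5 = 148.24000
Σ(xᵢ − x̄)³ = -9030.2400 ⇒ m₃ = -9030.2400/5 = -1806.04800
m₂^(3/2) = 148.24000^(1.5) = 1804.87907
g1 = m₃ / m₂^(3/2) = -1806.04800 / 1804.87907 ≈ -1.001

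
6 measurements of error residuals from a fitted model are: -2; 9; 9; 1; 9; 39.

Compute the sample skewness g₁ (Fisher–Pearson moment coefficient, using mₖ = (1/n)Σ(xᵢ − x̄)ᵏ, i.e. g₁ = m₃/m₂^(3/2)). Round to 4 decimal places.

x̄ = (-2 + 9 + 9 + 1 + 9 + 39) / 6 = 10.8333
deviations (xᵢ − x̄): -12.8333, -1.8333, -1.8333, -9.8333, -1.8333, 28.1667
Σ(xᵢ − x̄)² = 1064.8333 ⇒ m₂ = 1064.8333/6 = 177.47222
Σ(xᵢ − x̄)³ = 19263.4444 ⇒ m₃ = 19263.4444/6 = 3210.57407
m₂^(3/2) = 177.47222^(1.5) = 2364.26189
g₁ = m₃ / m₂^(3/2) = 3210.57407 / 2364.26189 ≈ 1.3580

1.3580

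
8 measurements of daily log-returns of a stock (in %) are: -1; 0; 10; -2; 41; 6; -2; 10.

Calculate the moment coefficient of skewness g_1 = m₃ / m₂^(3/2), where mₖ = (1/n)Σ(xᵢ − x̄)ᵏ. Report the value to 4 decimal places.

x̄ = (-1 + 0 + 10 - 2 + 41 + 6 - 2 + 10) / 8 = 7.7500
deviations (xᵢ − x̄): -8.7500, -7.7500, 2.2500, -9.7500, 33.2500, -1.7500, -9.7500, 2.2500
Σ(xᵢ − x̄)² = 1445.5000 ⇒ m₂ = 1445.5000/8 = 180.68750
Σ(xᵢ − x̄)³ = 33788.2500 ⇒ m₃ = 33788.2500/8 = 4223.53125
m₂^(3/2) = 180.68750^(1.5) = 2428.80229
g_1 = m₃ / m₂^(3/2) = 4223.53125 / 2428.80229 ≈ 1.7389

1.7389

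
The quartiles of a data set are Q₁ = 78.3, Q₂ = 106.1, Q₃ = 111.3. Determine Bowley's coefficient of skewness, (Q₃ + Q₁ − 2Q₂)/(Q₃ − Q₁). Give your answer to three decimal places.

-0.685

numerator: Q₃ + Q₁ − 2Q₂ = 111.3 + 78.3 − 2×106.1 = -22.6000
denominator: Q₃ − Q₁ = 111.3 − 78.3 = 33.0000
Bowley skewness = -22.6000 / 33.0000 ≈ -0.685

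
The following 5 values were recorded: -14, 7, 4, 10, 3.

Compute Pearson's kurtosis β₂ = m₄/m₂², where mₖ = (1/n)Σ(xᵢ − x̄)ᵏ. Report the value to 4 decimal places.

x̄ = 2.0000
Σ(xᵢ − x̄)² = 350.0000 ⇒ m₂ = 70.00000
Σ(xᵢ − x̄)⁴ = 70274.0000 ⇒ m₄ = 14054.80000
m₂² = 4900.00000
β₂ = m₄/m₂² = 14054.80000 / 4900.00000 ≈ 2.8683

2.8683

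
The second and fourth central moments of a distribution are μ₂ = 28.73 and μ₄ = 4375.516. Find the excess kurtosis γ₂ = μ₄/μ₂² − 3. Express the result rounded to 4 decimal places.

2.3010

μ₂² = 28.73² = 825.41290
μ₄/μ₂² = 4375.516 / 825.41290 = 5.30100
γ₂ = 5.30100 − 3 ≈ 2.3010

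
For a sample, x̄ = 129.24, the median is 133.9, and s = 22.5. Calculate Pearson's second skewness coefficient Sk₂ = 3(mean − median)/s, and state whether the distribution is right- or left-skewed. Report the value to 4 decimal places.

Sk₂ = 3(129.24 − 133.9) / 22.5 = 3 × -4.6600 / 22.5
    = -13.9800 / 22.5 ≈ -0.6213
Sk₂ < 0 ⇒ mean < median ⇒ left-skewed (negative skew).

-0.6213, left-skewed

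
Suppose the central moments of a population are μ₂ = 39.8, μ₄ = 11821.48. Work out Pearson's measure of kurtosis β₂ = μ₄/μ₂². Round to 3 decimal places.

7.463

μ₂² = 39.8² = 1584.04000
μ₄/μ₂² = 11821.48 / 1584.04000 = 7.46287
β₂ ≈ 7.463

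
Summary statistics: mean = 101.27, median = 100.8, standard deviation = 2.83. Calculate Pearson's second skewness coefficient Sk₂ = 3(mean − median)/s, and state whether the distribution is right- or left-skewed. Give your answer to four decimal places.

0.4982, right-skewed

Sk₂ = 3(101.27 − 100.8) / 2.83 = 3 × 0.4700 / 2.83
    = 1.4100 / 2.83 ≈ 0.4982
Sk₂ > 0 ⇒ mean > median ⇒ right-skewed (positive skew).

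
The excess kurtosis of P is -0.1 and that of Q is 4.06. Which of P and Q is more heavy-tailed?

Higher excess kurtosis ⇒ heavier tails relative to the normal distribution.
-0.1 vs 4.06: the larger is 4.06, so Q has heavier tails. (Q is leptokurtic — heavier-than-normal tails; the other is platykurtic.)

Q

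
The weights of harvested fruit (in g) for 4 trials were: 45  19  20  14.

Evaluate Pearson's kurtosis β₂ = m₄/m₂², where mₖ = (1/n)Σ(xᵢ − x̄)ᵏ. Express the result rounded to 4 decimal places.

2.2525

x̄ = 24.5000
Σ(xᵢ − x̄)² = 581.0000 ⇒ m₂ = 145.25000
Σ(xᵢ − x̄)⁴ = 190090.2500 ⇒ m₄ = 47522.56250
m₂² = 21097.56250
β₂ = m₄/m₂² = 47522.56250 / 21097.56250 ≈ 2.2525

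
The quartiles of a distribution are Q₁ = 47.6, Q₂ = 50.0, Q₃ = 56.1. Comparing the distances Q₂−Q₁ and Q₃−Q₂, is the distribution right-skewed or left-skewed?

Q₂ − Q₁ = 2.4;  Q₃ − Q₂ = 6.1
Q₃ − Q₂ > Q₂ − Q₁ ⇒ the upper half is more spread out ⇒ right-skewed.

right-skewed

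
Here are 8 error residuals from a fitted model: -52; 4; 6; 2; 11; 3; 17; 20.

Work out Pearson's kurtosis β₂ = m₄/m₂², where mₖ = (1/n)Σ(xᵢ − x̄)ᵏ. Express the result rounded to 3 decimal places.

5.231

x̄ = 1.3750
Σ(xᵢ − x̄)² = 3563.8750 ⇒ m₂ = 445.48438
Σ(xᵢ − x̄)⁴ = 8305209.9941 ⇒ m₄ = 1038151.24927
m₂² = 198456.32837
β₂ = m₄/m₂² = 1038151.24927 / 198456.32837 ≈ 5.231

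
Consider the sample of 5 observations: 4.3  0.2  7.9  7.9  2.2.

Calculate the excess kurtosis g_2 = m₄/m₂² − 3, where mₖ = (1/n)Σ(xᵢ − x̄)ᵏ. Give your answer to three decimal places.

x̄ = 4.5000
Σ(xᵢ − x̄)² = 46.9400 ⇒ m₂ = 9.38800
Σ(xᵢ − x̄)⁴ = 637.1330 ⇒ m₄ = 127.42660
m₂² = 88.13454
g_2 = m₄/m₂² − 3 = 1.44582 − 3 ≈ -1.554

-1.554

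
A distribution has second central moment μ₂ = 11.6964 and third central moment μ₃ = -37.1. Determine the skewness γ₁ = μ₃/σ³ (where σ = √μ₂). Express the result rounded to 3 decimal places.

-0.927

σ = √μ₂ = √11.6964 = 3.42000
σ³ = μ₂^(3/2) = 40.00169
γ₁ = μ₃/σ³ = -37.1 / 40.00169 ≈ -0.927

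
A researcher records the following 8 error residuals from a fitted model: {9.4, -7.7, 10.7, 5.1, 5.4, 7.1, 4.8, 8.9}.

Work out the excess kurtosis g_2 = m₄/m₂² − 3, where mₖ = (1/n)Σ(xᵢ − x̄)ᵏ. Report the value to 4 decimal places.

1.6605

x̄ = 5.4625
Σ(xᵢ − x̄)² = 231.2588 ⇒ m₂ = 28.90734
Σ(xᵢ − x̄)⁴ = 31155.9302 ⇒ m₄ = 3894.49128
m₂² = 835.63452
g_2 = m₄/m₂² − 3 = 4.66052 − 3 ≈ 1.6605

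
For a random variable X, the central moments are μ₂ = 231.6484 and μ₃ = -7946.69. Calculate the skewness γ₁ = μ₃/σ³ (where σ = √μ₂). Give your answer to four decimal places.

-2.2539

σ = √μ₂ = √231.6484 = 15.22000
σ³ = μ₂^(3/2) = 3525.68865
γ₁ = μ₃/σ³ = -7946.69 / 3525.68865 ≈ -2.2539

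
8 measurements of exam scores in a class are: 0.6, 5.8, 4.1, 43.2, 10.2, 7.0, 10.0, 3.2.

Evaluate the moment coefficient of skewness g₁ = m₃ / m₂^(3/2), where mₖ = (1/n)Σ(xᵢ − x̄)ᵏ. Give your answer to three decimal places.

2.009

x̄ = (0.6 + 5.8 + 4.1 + 43.2 + 10.2 + 7.0 + 10.0 + 3.2) / 8 = 10.5125
deviations (xᵢ − x̄): -9.9125, -4.7125, -6.4125, 32.6875, -0.3125, -3.5125, -0.5125, -7.3125
Σ(xᵢ − x̄)² = 1296.2288 ⇒ m₂ = 1296.2288/8 = 162.02859
Σ(xᵢ − x̄)³ = 33148.8644 ⇒ m₃ = 33148.8644/8 = 4143.60805
m₂^(3/2) = 162.02859^(1.5) = 2062.46931
g₁ = m₃ / m₂^(3/2) = 4143.60805 / 2062.46931 ≈ 2.009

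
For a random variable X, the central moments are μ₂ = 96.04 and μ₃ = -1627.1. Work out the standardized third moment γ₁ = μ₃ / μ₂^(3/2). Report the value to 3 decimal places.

σ = √μ₂ = √96.04 = 9.80000
σ³ = μ₂^(3/2) = 941.19200
γ₁ = μ₃/σ³ = -1627.1 / 941.19200 ≈ -1.729

-1.729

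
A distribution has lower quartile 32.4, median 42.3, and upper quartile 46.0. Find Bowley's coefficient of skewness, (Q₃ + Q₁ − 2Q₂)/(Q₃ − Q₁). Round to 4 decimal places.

numerator: Q₃ + Q₁ − 2Q₂ = 46.0 + 32.4 − 2×42.3 = -6.2000
denominator: Q₃ − Q₁ = 46.0 − 32.4 = 13.6000
Bowley skewness = -6.2000 / 13.6000 ≈ -0.4559

-0.4559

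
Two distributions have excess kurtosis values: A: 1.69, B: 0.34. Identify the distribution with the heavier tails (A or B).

Higher excess kurtosis ⇒ heavier tails relative to the normal distribution.
1.69 vs 0.34: the larger is 1.69, so A has heavier tails.

A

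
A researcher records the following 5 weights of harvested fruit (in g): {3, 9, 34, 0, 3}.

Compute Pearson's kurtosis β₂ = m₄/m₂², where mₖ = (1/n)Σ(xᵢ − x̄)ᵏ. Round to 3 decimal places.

x̄ = 9.8000
Σ(xᵢ − x̄)² = 774.8000 ⇒ m₂ = 154.96000
Σ(xᵢ − x̄)⁴ = 356474.5760 ⇒ m₄ = 71294.91520
m₂² = 24012.60160
β₂ = m₄/m₂² = 71294.91520 / 24012.60160 ≈ 2.969

2.969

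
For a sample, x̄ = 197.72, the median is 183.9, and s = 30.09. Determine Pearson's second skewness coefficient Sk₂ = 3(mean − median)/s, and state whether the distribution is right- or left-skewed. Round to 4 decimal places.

1.3779, right-skewed

Sk₂ = 3(197.72 − 183.9) / 30.09 = 3 × 13.8200 / 30.09
    = 41.4600 / 30.09 ≈ 1.3779
Sk₂ > 0 ⇒ mean > median ⇒ right-skewed (positive skew).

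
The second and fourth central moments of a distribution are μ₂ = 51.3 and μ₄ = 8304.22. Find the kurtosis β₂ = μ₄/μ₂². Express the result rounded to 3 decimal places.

3.155

μ₂² = 51.3² = 2631.69000
μ₄/μ₂² = 8304.22 / 2631.69000 = 3.15547
β₂ ≈ 3.155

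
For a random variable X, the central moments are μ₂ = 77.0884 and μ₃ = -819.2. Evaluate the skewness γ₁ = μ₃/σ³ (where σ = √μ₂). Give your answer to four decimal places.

-1.2103

σ = √μ₂ = √77.0884 = 8.78000
σ³ = μ₂^(3/2) = 676.83615
γ₁ = μ₃/σ³ = -819.2 / 676.83615 ≈ -1.2103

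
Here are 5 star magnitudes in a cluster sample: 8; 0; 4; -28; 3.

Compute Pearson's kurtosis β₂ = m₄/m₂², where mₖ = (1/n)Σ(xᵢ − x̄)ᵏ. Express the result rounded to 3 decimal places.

x̄ = -2.6000
Σ(xᵢ − x̄)² = 839.2000 ⇒ m₂ = 167.84000
Σ(xᵢ − x̄)⁴ = 431782.8160 ⇒ m₄ = 86356.56320
m₂² = 28170.26560
β₂ = m₄/m₂² = 86356.56320 / 28170.26560 ≈ 3.066

3.066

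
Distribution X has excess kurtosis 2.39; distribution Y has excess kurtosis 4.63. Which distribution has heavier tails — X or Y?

Y

Higher excess kurtosis ⇒ heavier tails relative to the normal distribution.
2.39 vs 4.63: the larger is 4.63, so Y has heavier tails.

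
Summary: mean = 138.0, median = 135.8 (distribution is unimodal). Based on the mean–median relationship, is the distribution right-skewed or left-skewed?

mean − median = 138.0 − 135.8 = 2.2
mean > median ⇒ the longer tail is on the right ⇒ right-skewed (positively skewed).

right-skewed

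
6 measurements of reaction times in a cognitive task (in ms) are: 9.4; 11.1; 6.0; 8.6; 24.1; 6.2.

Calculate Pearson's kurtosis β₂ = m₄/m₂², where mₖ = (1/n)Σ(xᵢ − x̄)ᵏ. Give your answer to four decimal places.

3.6333

x̄ = 10.9000
Σ(xᵢ − x̄)² = 227.9200 ⇒ m₂ = 37.98667
Σ(xᵢ − x̄)⁴ = 31457.0740 ⇒ m₄ = 5242.84567
m₂² = 1442.98684
β₂ = m₄/m₂² = 5242.84567 / 1442.98684 ≈ 3.6333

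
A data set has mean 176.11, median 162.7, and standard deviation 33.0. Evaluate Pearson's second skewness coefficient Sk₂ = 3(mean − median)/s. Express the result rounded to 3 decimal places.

Sk₂ = 3(176.11 − 162.7) / 33.0 = 3 × 13.4100 / 33.0
    = 40.2300 / 33.0 ≈ 1.219

1.219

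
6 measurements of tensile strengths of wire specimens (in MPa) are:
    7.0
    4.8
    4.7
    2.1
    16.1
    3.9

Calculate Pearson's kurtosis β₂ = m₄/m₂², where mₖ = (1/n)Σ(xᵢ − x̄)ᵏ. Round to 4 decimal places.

x̄ = 6.4333
Σ(xᵢ − x̄)² = 124.6333 ⇒ m₂ = 20.77222
Σ(xᵢ − x̄)⁴ = 9141.9038 ⇒ m₄ = 1523.65064
m₂² = 431.48522
β₂ = m₄/m₂² = 1523.65064 / 431.48522 ≈ 3.5312

3.5312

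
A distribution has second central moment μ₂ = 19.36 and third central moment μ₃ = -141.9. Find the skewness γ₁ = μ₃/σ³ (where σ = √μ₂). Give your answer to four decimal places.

σ = √μ₂ = √19.36 = 4.40000
σ³ = μ₂^(3/2) = 85.18400
γ₁ = μ₃/σ³ = -141.9 / 85.18400 ≈ -1.6658

-1.6658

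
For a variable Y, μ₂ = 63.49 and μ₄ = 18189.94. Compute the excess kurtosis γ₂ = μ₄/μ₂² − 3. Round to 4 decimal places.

μ₂² = 63.49² = 4030.98010
μ₄/μ₂² = 18189.94 / 4030.98010 = 4.51254
γ₂ = 4.51254 − 3 ≈ 1.5125

1.5125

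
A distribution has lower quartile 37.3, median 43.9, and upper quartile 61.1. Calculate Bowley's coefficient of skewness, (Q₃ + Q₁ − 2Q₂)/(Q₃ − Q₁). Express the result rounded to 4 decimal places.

numerator: Q₃ + Q₁ − 2Q₂ = 61.1 + 37.3 − 2×43.9 = 10.6000
denominator: Q₃ − Q₁ = 61.1 − 37.3 = 23.8000
Bowley skewness = 10.6000 / 23.8000 ≈ 0.4454

0.4454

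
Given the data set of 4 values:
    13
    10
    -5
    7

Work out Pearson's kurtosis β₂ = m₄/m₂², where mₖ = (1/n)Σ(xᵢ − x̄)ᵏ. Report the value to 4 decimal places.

2.0980

x̄ = 6.2500
Σ(xᵢ − x̄)² = 186.7500 ⇒ m₂ = 46.68750
Σ(xᵢ − x̄)⁴ = 18292.0781 ⇒ m₄ = 4573.01953
m₂² = 2179.72266
β₂ = m₄/m₂² = 4573.01953 / 2179.72266 ≈ 2.0980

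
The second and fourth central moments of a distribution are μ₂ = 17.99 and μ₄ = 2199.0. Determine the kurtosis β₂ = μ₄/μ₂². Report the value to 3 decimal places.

6.795

μ₂² = 17.99² = 323.64010
μ₄/μ₂² = 2199.0 / 323.64010 = 6.79458
β₂ ≈ 6.795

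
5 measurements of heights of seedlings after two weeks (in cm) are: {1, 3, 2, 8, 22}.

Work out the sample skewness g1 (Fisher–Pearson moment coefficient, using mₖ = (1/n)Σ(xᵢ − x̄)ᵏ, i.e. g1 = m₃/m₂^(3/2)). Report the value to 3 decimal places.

1.184

x̄ = (1 + 3 + 2 + 8 + 22) / 5 = 7.2000
deviations (xᵢ − x̄): -6.2000, -4.2000, -5.2000, 0.8000, 14.8000
Σ(xᵢ − x̄)² = 302.8000 ⇒ m₂ = 302.8000/5 = 60.56000
Σ(xᵢ − x̄)³ = 2789.2800 ⇒ m₃ = 2789.2800/5 = 557.85600
m₂^(3/2) = 60.56000^(1.5) = 471.27977
g1 = m₃ / m₂^(3/2) = 557.85600 / 471.27977 ≈ 1.184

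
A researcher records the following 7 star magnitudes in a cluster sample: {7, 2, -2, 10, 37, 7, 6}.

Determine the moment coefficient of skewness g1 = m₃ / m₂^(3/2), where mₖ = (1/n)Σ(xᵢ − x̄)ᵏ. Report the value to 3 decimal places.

1.627

x̄ = (7 + 2 - 2 + 10 + 37 + 7 + 6) / 7 = 9.5714
deviations (xᵢ − x̄): -2.5714, -7.5714, -11.5714, 0.4286, 27.4286, -2.5714, -3.5714
Σ(xᵢ − x̄)² = 969.7143 ⇒ m₂ = 969.7143/7 = 138.53061
Σ(xᵢ − x̄)³ = 18572.3265 ⇒ m₃ = 18572.3265/7 = 2653.18950
m₂^(3/2) = 138.53061^(1.5) = 1630.49184
g1 = m₃ / m₂^(3/2) = 2653.18950 / 1630.49184 ≈ 1.627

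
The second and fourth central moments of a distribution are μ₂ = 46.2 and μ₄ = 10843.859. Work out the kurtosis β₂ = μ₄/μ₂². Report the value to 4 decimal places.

5.0804

μ₂² = 46.2² = 2134.44000
μ₄/μ₂² = 10843.859 / 2134.44000 = 5.08042
β₂ ≈ 5.0804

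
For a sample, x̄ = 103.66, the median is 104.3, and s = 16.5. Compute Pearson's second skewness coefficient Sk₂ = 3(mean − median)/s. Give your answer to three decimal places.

Sk₂ = 3(103.66 − 104.3) / 16.5 = 3 × -0.6400 / 16.5
    = -1.9200 / 16.5 ≈ -0.116

-0.116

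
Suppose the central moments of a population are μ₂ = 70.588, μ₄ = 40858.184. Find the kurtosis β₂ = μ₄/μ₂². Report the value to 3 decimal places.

8.200

μ₂² = 70.588² = 4982.66574
μ₄/μ₂² = 40858.184 / 4982.66574 = 8.20007
β₂ ≈ 8.200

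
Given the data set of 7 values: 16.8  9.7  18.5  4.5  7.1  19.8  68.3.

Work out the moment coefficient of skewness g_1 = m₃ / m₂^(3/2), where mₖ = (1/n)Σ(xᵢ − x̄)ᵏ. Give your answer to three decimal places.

x̄ = (16.8 + 9.7 + 18.5 + 4.5 + 7.1 + 19.8 + 68.3) / 7 = 20.6714
deviations (xᵢ − x̄): -3.8714, -10.9714, -2.1714, -16.1714, -13.5714, -0.8714, 47.6286
Σ(xᵢ − x̄)² = 2855.0143 ⇒ m₂ = 2855.0143/7 = 407.85918
Σ(xᵢ − x̄)³ = 99926.2117 ⇒ m₃ = 99926.2117/7 = 14275.17310
m₂^(3/2) = 407.85918^(1.5) = 8236.92987
g_1 = m₃ / m₂^(3/2) = 14275.17310 / 8236.92987 ≈ 1.733

1.733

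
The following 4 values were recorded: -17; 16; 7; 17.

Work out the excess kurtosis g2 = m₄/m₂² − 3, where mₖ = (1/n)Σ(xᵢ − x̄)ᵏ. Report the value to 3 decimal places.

-0.907

x̄ = 5.7500
Σ(xᵢ − x̄)² = 750.7500 ⇒ m₂ = 187.68750
Σ(xᵢ − x̄)⁴ = 294929.5781 ⇒ m₄ = 73732.39453
m₂² = 35226.59766
g2 = m₄/m₂² − 3 = 2.09309 − 3 ≈ -0.907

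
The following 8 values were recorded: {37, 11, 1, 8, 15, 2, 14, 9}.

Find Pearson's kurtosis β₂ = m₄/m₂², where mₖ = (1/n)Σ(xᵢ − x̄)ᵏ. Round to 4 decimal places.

x̄ = 12.1250
Σ(xᵢ − x̄)² = 884.8750 ⇒ m₂ = 110.60938
Σ(xᵢ − x̄)⁴ = 409165.4629 ⇒ m₄ = 51145.68286
m₂² = 12234.43384
β₂ = m₄/m₂² = 51145.68286 / 12234.43384 ≈ 4.1805

4.1805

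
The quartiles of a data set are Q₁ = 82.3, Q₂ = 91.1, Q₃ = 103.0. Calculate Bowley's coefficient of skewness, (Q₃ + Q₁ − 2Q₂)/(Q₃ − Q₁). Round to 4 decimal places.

numerator: Q₃ + Q₁ − 2Q₂ = 103.0 + 82.3 − 2×91.1 = 3.1000
denominator: Q₃ − Q₁ = 103.0 − 82.3 = 20.7000
Bowley skewness = 3.1000 / 20.7000 ≈ 0.1498

0.1498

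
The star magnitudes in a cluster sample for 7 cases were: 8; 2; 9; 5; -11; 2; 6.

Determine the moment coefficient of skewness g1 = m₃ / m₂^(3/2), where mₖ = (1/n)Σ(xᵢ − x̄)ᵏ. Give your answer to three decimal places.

-1.398

x̄ = (8 + 2 + 9 + 5 - 11 + 2 + 6) / 7 = 3.0000
deviations (xᵢ − x̄): 5.0000, -1.0000, 6.0000, 2.0000, -14.0000, -1.0000, 3.0000
Σ(xᵢ − x̄)² = 272.0000 ⇒ m₂ = 272.0000/7 = 38.85714
Σ(xᵢ − x̄)³ = -2370.0000 ⇒ m₃ = -2370.0000/7 = -338.57143
m₂^(3/2) = 38.85714^(1.5) = 242.21793
g1 = m₃ / m₂^(3/2) = -338.57143 / 242.21793 ≈ -1.398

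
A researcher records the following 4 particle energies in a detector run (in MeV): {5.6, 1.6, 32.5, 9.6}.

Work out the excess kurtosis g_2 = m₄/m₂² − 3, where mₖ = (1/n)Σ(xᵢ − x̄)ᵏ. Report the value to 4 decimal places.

x̄ = 12.3250
Σ(xᵢ − x̄)² = 574.7075 ⇒ m₂ = 143.67688
Σ(xᵢ − x̄)⁴ = 181005.3212 ⇒ m₄ = 45251.33029
m₂² = 20643.04441
g_2 = m₄/m₂² − 3 = 2.19209 − 3 ≈ -0.8079

-0.8079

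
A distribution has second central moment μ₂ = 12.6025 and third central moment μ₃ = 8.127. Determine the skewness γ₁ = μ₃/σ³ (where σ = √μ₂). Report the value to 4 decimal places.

σ = √μ₂ = √12.6025 = 3.55000
σ³ = μ₂^(3/2) = 44.73887
γ₁ = μ₃/σ³ = 8.127 / 44.73887 ≈ 0.1817

0.1817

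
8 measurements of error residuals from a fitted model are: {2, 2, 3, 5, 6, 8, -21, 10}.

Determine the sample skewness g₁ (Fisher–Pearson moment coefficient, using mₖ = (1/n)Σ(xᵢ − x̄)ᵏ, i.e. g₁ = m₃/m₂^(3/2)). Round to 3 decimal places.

x̄ = (2 + 2 + 3 + 5 + 6 + 8 - 21 + 10) / 8 = 1.8750
deviations (xᵢ − x̄): 0.1250, 0.1250, 1.1250, 3.1250, 4.1250, 6.1250, -22.8750, 8.1250
Σ(xᵢ − x̄)² = 654.8750 ⇒ m₂ = 654.8750/8 = 81.85938
Σ(xᵢ − x̄)³ = -11101.4063 ⇒ m₃ = -11101.4063/8 = -1387.67578
m₂^(3/2) = 81.85938^(1.5) = 740.63228
g₁ = m₃ / m₂^(3/2) = -1387.67578 / 740.63228 ≈ -1.874

-1.874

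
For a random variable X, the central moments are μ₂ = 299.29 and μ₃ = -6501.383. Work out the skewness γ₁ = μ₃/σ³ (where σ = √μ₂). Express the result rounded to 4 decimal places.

-1.2556

σ = √μ₂ = √299.29 = 17.30000
σ³ = μ₂^(3/2) = 5177.71700
γ₁ = μ₃/σ³ = -6501.383 / 5177.71700 ≈ -1.2556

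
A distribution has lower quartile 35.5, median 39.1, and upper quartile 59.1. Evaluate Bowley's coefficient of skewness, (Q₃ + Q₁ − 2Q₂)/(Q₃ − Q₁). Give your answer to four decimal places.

0.6949

numerator: Q₃ + Q₁ − 2Q₂ = 59.1 + 35.5 − 2×39.1 = 16.4000
denominator: Q₃ − Q₁ = 59.1 − 35.5 = 23.6000
Bowley skewness = 16.4000 / 23.6000 ≈ 0.6949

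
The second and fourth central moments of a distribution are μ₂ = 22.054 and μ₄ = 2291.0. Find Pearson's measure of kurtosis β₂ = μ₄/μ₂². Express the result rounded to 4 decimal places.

4.7103

μ₂² = 22.054² = 486.37892
μ₄/μ₂² = 2291.0 / 486.37892 = 4.71032
β₂ ≈ 4.7103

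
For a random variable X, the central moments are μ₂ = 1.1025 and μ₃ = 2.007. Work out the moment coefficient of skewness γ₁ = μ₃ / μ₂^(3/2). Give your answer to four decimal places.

σ = √μ₂ = √1.1025 = 1.05000
σ³ = μ₂^(3/2) = 1.15763
γ₁ = μ₃/σ³ = 2.007 / 1.15763 ≈ 1.7337

1.7337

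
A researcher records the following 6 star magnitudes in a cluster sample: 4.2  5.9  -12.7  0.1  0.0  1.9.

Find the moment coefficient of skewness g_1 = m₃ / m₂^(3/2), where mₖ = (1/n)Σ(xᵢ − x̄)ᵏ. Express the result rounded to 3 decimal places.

x̄ = (4.2 + 5.9 - 12.7 + 0.1 + 0.0 + 1.9) / 6 = -0.1000
deviations (xᵢ − x̄): 4.3000, 6.0000, -12.6000, 0.2000, 0.1000, 2.0000
Σ(xᵢ − x̄)² = 217.3000 ⇒ m₂ = 217.3000/6 = 36.21667
Σ(xᵢ − x̄)³ = -1696.8600 ⇒ m₃ = -1696.8600/6 = -282.81000
m₂^(3/2) = 36.21667^(1.5) = 217.95293
g_1 = m₃ / m₂^(3/2) = -282.81000 / 217.95293 ≈ -1.298

-1.298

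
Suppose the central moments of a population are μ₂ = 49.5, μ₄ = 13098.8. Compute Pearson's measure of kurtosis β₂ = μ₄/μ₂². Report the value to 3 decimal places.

μ₂² = 49.5² = 2450.25000
μ₄/μ₂² = 13098.8 / 2450.25000 = 5.34590
β₂ ≈ 5.346

5.346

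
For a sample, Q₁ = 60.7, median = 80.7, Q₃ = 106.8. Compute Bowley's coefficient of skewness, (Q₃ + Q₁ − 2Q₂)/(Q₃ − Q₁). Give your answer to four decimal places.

0.1323

numerator: Q₃ + Q₁ − 2Q₂ = 106.8 + 60.7 − 2×80.7 = 6.1000
denominator: Q₃ − Q₁ = 106.8 − 60.7 = 46.1000
Bowley skewness = 6.1000 / 46.1000 ≈ 0.1323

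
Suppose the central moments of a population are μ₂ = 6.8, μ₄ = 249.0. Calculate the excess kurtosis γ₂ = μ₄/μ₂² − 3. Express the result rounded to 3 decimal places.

μ₂² = 6.8² = 46.24000
μ₄/μ₂² = 249.0 / 46.24000 = 5.38495
γ₂ = 5.38495 − 3 ≈ 2.385

2.385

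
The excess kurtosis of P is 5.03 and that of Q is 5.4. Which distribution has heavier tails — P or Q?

Higher excess kurtosis ⇒ heavier tails relative to the normal distribution.
5.03 vs 5.4: the larger is 5.4, so Q has heavier tails.

Q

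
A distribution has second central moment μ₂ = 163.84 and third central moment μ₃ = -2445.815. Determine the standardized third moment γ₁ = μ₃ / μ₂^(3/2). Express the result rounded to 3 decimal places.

-1.166

σ = √μ₂ = √163.84 = 12.80000
σ³ = μ₂^(3/2) = 2097.15200
γ₁ = μ₃/σ³ = -2445.815 / 2097.15200 ≈ -1.166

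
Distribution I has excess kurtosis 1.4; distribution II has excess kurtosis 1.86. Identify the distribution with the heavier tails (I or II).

II

Higher excess kurtosis ⇒ heavier tails relative to the normal distribution.
1.4 vs 1.86: the larger is 1.86, so II has heavier tails.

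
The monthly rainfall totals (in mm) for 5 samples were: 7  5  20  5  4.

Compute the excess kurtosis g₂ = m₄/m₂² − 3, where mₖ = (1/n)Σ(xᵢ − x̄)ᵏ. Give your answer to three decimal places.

x̄ = 8.2000
Σ(xᵢ − x̄)² = 178.8000 ⇒ m₂ = 35.76000
Σ(xᵢ − x̄)⁴ = 19910.7360 ⇒ m₄ = 3982.14720
m₂² = 1278.77760
g₂ = m₄/m₂² − 3 = 3.11403 − 3 ≈ 0.114

0.114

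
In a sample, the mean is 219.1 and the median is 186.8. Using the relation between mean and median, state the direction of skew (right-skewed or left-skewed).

mean − median = 219.1 − 186.8 = 32.3
mean > median ⇒ the longer tail is on the right ⇒ right-skewed (positively skewed).

right-skewed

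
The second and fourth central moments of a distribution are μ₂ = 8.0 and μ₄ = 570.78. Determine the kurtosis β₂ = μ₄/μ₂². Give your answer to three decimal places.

μ₂² = 8.0² = 64.00000
μ₄/μ₂² = 570.78 / 64.00000 = 8.91844
β₂ ≈ 8.918

8.918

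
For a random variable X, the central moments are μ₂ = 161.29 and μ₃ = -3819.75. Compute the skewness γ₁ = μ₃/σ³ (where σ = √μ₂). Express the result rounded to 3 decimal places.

σ = √μ₂ = √161.29 = 12.70000
σ³ = μ₂^(3/2) = 2048.38300
γ₁ = μ₃/σ³ = -3819.75 / 2048.38300 ≈ -1.865

-1.865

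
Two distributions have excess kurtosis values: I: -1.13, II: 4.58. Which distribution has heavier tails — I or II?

II

Higher excess kurtosis ⇒ heavier tails relative to the normal distribution.
-1.13 vs 4.58: the larger is 4.58, so II has heavier tails. (II is leptokurtic — heavier-than-normal tails; the other is platykurtic.)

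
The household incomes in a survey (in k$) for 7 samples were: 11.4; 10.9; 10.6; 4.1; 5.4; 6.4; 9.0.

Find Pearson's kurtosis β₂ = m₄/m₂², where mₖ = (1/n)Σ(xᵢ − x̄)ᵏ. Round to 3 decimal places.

x̄ = 8.2571
Σ(xᵢ − x̄)² = 51.7971 ⇒ m₂ = 7.39959
Σ(xᵢ − x̄)⁴ = 553.9816 ⇒ m₄ = 79.14023
m₂² = 54.75396
β₂ = m₄/m₂² = 79.14023 / 54.75396 ≈ 1.445

1.445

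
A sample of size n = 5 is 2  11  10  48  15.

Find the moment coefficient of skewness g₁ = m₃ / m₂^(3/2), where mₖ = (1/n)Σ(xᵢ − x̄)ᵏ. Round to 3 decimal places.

x̄ = (2 + 11 + 10 + 48 + 15) / 5 = 17.2000
deviations (xᵢ − x̄): -15.2000, -6.2000, -7.2000, 30.8000, -2.2000
Σ(xᵢ − x̄)² = 1274.8000 ⇒ m₂ = 1274.8000/5 = 254.96000
Σ(xᵢ − x̄)³ = 25084.0800 ⇒ m₃ = 25084.0800/5 = 5016.81600
m₂^(3/2) = 254.96000^(1.5) = 4071.06537
g₁ = m₃ / m₂^(3/2) = 5016.81600 / 4071.06537 ≈ 1.232

1.232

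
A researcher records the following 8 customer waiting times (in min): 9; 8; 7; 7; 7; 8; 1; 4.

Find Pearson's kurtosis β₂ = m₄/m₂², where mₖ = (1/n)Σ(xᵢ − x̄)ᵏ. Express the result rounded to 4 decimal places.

x̄ = 6.3750
Σ(xᵢ − x̄)² = 47.8750 ⇒ m₂ = 5.98438
Σ(xᵢ − x̄)⁴ = 928.3691 ⇒ m₄ = 116.04614
m₂² = 35.81274
β₂ = m₄/m₂² = 116.04614 / 35.81274 ≈ 3.2404

3.2404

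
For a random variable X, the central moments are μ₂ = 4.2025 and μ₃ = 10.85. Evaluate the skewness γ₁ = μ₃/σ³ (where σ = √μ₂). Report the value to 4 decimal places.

1.2594

σ = √μ₂ = √4.2025 = 2.05000
σ³ = μ₂^(3/2) = 8.61512
γ₁ = μ₃/σ³ = 10.85 / 8.61512 ≈ 1.2594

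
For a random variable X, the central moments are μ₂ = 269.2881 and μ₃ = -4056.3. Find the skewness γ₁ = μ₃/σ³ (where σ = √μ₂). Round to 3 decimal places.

-0.918

σ = √μ₂ = √269.2881 = 16.41000
σ³ = μ₂^(3/2) = 4419.01772
γ₁ = μ₃/σ³ = -4056.3 / 4419.01772 ≈ -0.918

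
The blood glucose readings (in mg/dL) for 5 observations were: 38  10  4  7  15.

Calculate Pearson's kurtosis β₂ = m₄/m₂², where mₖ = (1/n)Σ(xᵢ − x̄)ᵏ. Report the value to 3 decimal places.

2.817

x̄ = 14.8000
Σ(xᵢ − x̄)² = 738.8000 ⇒ m₂ = 147.76000
Σ(xᵢ − x̄)⁴ = 307539.5360 ⇒ m₄ = 61507.90720
m₂² = 21833.01760
β₂ = m₄/m₂² = 61507.90720 / 21833.01760 ≈ 2.817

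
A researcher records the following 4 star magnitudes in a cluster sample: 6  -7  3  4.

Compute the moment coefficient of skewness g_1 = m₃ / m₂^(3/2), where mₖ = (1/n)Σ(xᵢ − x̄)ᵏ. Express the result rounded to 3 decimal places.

x̄ = (6 - 7 + 3 + 4) / 4 = 1.5000
deviations (xᵢ − x̄): 4.5000, -8.5000, 1.5000, 2.5000
Σ(xᵢ − x̄)² = 101.0000 ⇒ m₂ = 101.0000/4 = 25.25000
Σ(xᵢ − x̄)³ = -504.0000 ⇒ m₃ = -504.0000/4 = -126.00000
m₂^(3/2) = 25.25000^(1.5) = 126.87968
g_1 = m₃ / m₂^(3/2) = -126.00000 / 126.87968 ≈ -0.993

-0.993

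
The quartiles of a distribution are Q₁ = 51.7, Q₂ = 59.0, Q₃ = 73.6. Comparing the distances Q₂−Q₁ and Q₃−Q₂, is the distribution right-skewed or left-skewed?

Q₂ − Q₁ = 7.3;  Q₃ − Q₂ = 14.6
Q₃ − Q₂ > Q₂ − Q₁ ⇒ the upper half is more spread out ⇒ right-skewed.

right-skewed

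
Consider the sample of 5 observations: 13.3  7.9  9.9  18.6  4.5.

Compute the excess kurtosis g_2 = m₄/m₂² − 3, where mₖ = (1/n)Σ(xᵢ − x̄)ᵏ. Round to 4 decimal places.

-1.0103

x̄ = 10.8400
Σ(xᵢ − x̄)² = 115.9920 ⇒ m₂ = 23.19840
Σ(xᵢ − x̄)⁴ = 5353.9600 ⇒ m₄ = 1070.79201
m₂² = 538.16576
g_2 = m₄/m₂² − 3 = 1.98971 − 3 ≈ -1.0103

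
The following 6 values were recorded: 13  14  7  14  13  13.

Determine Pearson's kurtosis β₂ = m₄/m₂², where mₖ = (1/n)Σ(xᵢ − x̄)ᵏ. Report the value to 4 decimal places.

x̄ = 12.3333
Σ(xᵢ − x̄)² = 35.3333 ⇒ m₂ = 5.88889
Σ(xᵢ − x̄)⁴ = 825.1111 ⇒ m₄ = 137.51852
m₂² = 34.67901
β₂ = m₄/m₂² = 137.51852 / 34.67901 ≈ 3.9655

3.9655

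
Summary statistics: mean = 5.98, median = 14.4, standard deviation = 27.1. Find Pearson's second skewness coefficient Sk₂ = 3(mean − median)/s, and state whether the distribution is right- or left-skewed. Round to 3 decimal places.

-0.932, left-skewed

Sk₂ = 3(5.98 − 14.4) / 27.1 = 3 × -8.4200 / 27.1
    = -25.2600 / 27.1 ≈ -0.932
Sk₂ < 0 ⇒ mean < median ⇒ left-skewed (negative skew).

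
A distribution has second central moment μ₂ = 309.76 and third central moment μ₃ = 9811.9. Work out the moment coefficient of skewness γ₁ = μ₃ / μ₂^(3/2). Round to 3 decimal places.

1.800

σ = √μ₂ = √309.76 = 17.60000
σ³ = μ₂^(3/2) = 5451.77600
γ₁ = μ₃/σ³ = 9811.9 / 5451.77600 ≈ 1.800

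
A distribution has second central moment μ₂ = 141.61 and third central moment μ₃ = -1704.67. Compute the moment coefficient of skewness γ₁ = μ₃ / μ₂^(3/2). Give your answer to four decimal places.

-1.0116

σ = √μ₂ = √141.61 = 11.90000
σ³ = μ₂^(3/2) = 1685.15900
γ₁ = μ₃/σ³ = -1704.67 / 1685.15900 ≈ -1.0116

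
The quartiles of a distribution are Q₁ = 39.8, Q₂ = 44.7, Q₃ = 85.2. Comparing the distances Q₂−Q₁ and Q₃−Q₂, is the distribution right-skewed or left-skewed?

right-skewed

Q₂ − Q₁ = 4.9;  Q₃ − Q₂ = 40.5
Q₃ − Q₂ > Q₂ − Q₁ ⇒ the upper half is more spread out ⇒ right-skewed.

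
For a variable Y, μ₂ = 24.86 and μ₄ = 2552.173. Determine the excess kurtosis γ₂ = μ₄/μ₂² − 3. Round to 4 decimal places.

μ₂² = 24.86² = 618.01960
μ₄/μ₂² = 2552.173 / 618.01960 = 4.12960
γ₂ = 4.12960 − 3 ≈ 1.1296

1.1296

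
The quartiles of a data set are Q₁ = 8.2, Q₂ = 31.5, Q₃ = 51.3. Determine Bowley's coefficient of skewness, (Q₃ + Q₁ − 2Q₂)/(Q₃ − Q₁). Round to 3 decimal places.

numerator: Q₃ + Q₁ − 2Q₂ = 51.3 + 8.2 − 2×31.5 = -3.5000
denominator: Q₃ − Q₁ = 51.3 − 8.2 = 43.1000
Bowley skewness = -3.5000 / 43.1000 ≈ -0.081

-0.081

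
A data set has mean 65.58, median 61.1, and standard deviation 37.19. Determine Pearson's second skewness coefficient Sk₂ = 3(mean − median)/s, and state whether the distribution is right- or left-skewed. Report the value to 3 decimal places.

Sk₂ = 3(65.58 − 61.1) / 37.19 = 3 × 4.4800 / 37.19
    = 13.4400 / 37.19 ≈ 0.361
Sk₂ > 0 ⇒ mean > median ⇒ right-skewed (positive skew).

0.361, right-skewed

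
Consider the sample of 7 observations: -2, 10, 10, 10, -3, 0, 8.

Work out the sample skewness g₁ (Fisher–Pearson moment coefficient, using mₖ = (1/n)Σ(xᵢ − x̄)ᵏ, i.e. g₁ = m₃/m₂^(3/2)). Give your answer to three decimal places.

x̄ = (-2 + 10 + 10 + 10 - 3 + 0 + 8) / 7 = 4.7143
deviations (xᵢ − x̄): -6.7143, 5.2857, 5.2857, 5.2857, -7.7143, -4.7143, 3.2857
Σ(xᵢ − x̄)² = 221.4286 ⇒ m₂ = 221.4286/7 = 31.63265
Σ(xᵢ − x̄)³ = -388.0408 ⇒ m₃ = -388.0408/7 = -55.43440
m₂^(3/2) = 31.63265^(1.5) = 177.91126
g₁ = m₃ / m₂^(3/2) = -55.43440 / 177.91126 ≈ -0.312

-0.312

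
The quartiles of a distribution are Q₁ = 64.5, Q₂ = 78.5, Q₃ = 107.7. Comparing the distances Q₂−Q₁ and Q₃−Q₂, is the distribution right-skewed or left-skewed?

right-skewed

Q₂ − Q₁ = 14.0;  Q₃ − Q₂ = 29.2
Q₃ − Q₂ > Q₂ − Q₁ ⇒ the upper half is more spread out ⇒ right-skewed.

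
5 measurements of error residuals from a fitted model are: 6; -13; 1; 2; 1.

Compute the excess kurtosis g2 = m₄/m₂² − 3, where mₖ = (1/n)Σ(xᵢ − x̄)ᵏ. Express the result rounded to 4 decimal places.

x̄ = -0.6000
Σ(xᵢ − x̄)² = 209.2000 ⇒ m₂ = 41.84000
Σ(xᵢ − x̄)⁴ = 25598.4160 ⇒ m₄ = 5119.68320
m₂² = 1750.58560
g2 = m₄/m₂² − 3 = 2.92455 − 3 ≈ -0.0754

-0.0754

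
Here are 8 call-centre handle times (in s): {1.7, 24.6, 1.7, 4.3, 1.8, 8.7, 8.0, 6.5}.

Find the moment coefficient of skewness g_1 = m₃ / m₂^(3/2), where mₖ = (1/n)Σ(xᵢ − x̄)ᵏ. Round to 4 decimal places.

x̄ = (1.7 + 24.6 + 1.7 + 4.3 + 1.8 + 8.7 + 8.0 + 6.5) / 8 = 7.1625
deviations (xᵢ − x̄): -5.4625, 17.4375, -5.4625, -2.8625, -5.3625, 1.5375, 0.8375, -0.6625
Σ(xᵢ − x̄)² = 404.1987 ⇒ m₂ = 404.1987/8 = 50.52484
Σ(xᵢ − x̄)³ = 4802.4378 ⇒ m₃ = 4802.4378/8 = 600.30472
m₂^(3/2) = 50.52484^(1.5) = 359.13478
g_1 = m₃ / m₂^(3/2) = 600.30472 / 359.13478 ≈ 1.6715

1.6715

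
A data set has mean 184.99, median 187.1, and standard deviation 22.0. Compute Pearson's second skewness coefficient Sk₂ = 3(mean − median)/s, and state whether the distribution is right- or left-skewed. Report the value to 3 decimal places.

-0.288, left-skewed

Sk₂ = 3(184.99 − 187.1) / 22.0 = 3 × -2.1100 / 22.0
    = -6.3300 / 22.0 ≈ -0.288
Sk₂ < 0 ⇒ mean < median ⇒ left-skewed (negative skew).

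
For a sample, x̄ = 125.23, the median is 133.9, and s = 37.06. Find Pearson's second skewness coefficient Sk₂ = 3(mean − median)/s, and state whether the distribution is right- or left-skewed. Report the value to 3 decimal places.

Sk₂ = 3(125.23 − 133.9) / 37.06 = 3 × -8.6700 / 37.06
    = -26.0100 / 37.06 ≈ -0.702
Sk₂ < 0 ⇒ mean < median ⇒ left-skewed (negative skew).

-0.702, left-skewed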